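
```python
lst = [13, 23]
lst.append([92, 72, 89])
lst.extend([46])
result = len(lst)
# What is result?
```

After line 1: lst = [13, 23]
After line 2 (append adds [92, 72, 89] as single element): lst = [13, 23, [92, 72, 89]]
After line 3 (extend unpacks [46], adds 46): lst = [13, 23, [92, 72, 89], 46]
After line 4: result = len(lst) = 4

4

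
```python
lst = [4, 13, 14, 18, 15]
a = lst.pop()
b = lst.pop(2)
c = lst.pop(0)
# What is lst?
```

After line 1: lst = [4, 13, 14, 18, 15]
After line 2 (pop() -> a = 15): lst = [4, 13, 14, 18]
After line 3 (pop(2) -> b = 14): lst = [4, 13, 18]
After line 4 (pop(0) -> c = 4): lst = [13, 18]

[13, 18]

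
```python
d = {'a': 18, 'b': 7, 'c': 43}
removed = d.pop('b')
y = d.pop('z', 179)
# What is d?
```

After line 1: d = {'a': 18, 'b': 7, 'c': 43}
After line 2 (pop 'b' returns 7): d = {'a': 18, 'c': 43}, removed = 7
After line 3 (pop 'z' missing, returns default 179): d = {'a': 18, 'c': 43}, y = 179

{'a': 18, 'c': 43}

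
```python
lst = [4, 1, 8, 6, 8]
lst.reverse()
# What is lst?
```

[8, 6, 8, 1, 4]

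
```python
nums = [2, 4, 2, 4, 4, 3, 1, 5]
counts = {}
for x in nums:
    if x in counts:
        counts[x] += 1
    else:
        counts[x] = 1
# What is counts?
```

Initial: counts = {}, nums = [2, 4, 2, 4, 4, 3, 1, 5]
See 2: counts = {2: 1}
See 4: counts = {2: 1, 4: 1}
See 2: counts = {2: 2, 4: 1}
See 4: counts = {2: 2, 4: 2}
See 4: counts = {2: 2, 4: 3}
See 3: counts = {2: 2, 4: 3, 3: 1}
See 1: counts = {2: 2, 4: 3, 3: 1, 1: 1}
See 5: counts = {2: 2, 4: 3, 3: 1, 1: 1, 5: 1}

{2: 2, 4: 3, 3: 1, 1: 1, 5: 1}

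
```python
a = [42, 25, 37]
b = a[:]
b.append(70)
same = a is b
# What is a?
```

After line 1: a = [42, 25, 37]
After line 2 (b = a[:] is a shallow copy, new object): a = [42, 25, 37], b = [42, 25, 37]
After line 3 (append only mutates b): a = [42, 25, 37], b = [42, 25, 37, 70]
After line 4 (same = a is b; different objects -> False): same = False

[42, 25, 37]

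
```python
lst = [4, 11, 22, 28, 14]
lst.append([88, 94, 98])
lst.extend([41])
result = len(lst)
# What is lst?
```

After line 1: lst = [4, 11, 22, 28, 14]
After line 2 (append adds [88, 94, 98] as single element): lst = [4, 11, 22, 28, 14, [88, 94, 98]]
After line 3 (extend unpacks [41], adds 41): lst = [4, 11, 22, 28, 14, [88, 94, 98], 41]
After line 4: result = len(lst) = 7

[4, 11, 22, 28, 14, [88, 94, 98], 41]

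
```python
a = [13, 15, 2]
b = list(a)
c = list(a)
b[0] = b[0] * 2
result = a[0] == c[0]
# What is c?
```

After line 1: a = [13, 15, 2]
After line 2 (b = list(a), copy): a = [13, 15, 2], b = [13, 15, 2]
After line 3 (c = list(a) is a copy, new object): c = [13, 15, 2]
After line 4 (b[0] = 13 * 2 = 26; only b mutates (copy)): a = [13, 15, 2], b = [26, 15, 2], c = [13, 15, 2]
After line 5 (a[0] = 13, c[0] = 13; result = True)

[13, 15, 2]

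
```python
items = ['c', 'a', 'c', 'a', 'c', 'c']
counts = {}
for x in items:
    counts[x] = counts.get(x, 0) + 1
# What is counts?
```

Initial: counts = {}, items = ['c', 'a', 'c', 'a', 'c', 'c']
See 'c': counts = {'c': 1}
See 'a': counts = {'c': 1, 'a': 1}
See 'c': counts = {'c': 2, 'a': 1}
See 'a': counts = {'c': 2, 'a': 2}
See 'c': counts = {'c': 3, 'a': 2}
See 'c': counts = {'c': 4, 'a': 2}

{'c': 4, 'a': 2}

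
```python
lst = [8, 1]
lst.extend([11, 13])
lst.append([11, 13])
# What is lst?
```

After line 1: lst = [8, 1]
After line 2 (extend unpacks [11, 13]): lst = [8, 1, 11, 13]
After line 3 (append adds [11, 13] as single element): lst = [8, 1, 11, 13, [11, 13]]

[8, 1, 11, 13, [11, 13]]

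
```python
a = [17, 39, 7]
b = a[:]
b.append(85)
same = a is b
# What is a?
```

After line 1: a = [17, 39, 7]
After line 2 (b = a[:] is a shallow copy, new object): a = [17, 39, 7], b = [17, 39, 7]
After line 3 (append only mutates b): a = [17, 39, 7], b = [17, 39, 7, 85]
After line 4 (same = a is b; different objects -> False): same = False

[17, 39, 7]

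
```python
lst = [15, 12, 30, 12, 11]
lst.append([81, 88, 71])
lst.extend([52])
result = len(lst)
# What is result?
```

After line 1: lst = [15, 12, 30, 12, 11]
After line 2 (append adds [81, 88, 71] as single element): lst = [15, 12, 30, 12, 11, [81, 88, 71]]
After line 3 (extend unpacks [52], adds 52): lst = [15, 12, 30, 12, 11, [81, 88, 71], 52]
After line 4: result = len(lst) = 7

7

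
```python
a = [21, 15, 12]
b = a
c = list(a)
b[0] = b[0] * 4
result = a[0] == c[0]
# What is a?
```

After line 1: a = [21, 15, 12]
After line 2 (b = a, alias): a = [21, 15, 12], b = [21, 15, 12]
After line 3 (c = list(a) is a copy, new object): c = [21, 15, 12]
After line 4 (b[0] = 21 * 4 = 84; mutates shared a/b): a = b = [84, 15, 12], c = [21, 15, 12]
After line 5 (a[0] = 84, c[0] = 21; result = False)

[84, 15, 12]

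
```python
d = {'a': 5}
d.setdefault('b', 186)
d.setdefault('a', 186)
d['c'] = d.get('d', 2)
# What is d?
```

After line 1: d = {'a': 5}
After line 2 (setdefault adds 'b'=186): d = {'a': 5, 'b': 186}
After line 3 (setdefault 'a' no-op, already exists): d = {'a': 5, 'b': 186}
After line 4 (get('d', 2) returns default since 'd' not in d): d = {'a': 5, 'b': 186, 'c': 2}

{'a': 5, 'b': 186, 'c': 2}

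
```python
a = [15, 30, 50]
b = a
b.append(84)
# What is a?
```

After line 1: a = [15, 30, 50]
After line 2 (b = a is an alias, same object): a = [15, 30, 50], b = [15, 30, 50]
After line 3 (b.append mutates the shared list): a = [15, 30, 50, 84], b = [15, 30, 50, 84]

[15, 30, 50, 84]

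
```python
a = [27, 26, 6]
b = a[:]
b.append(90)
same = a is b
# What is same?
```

After line 1: a = [27, 26, 6]
After line 2 (b = a[:] is a shallow copy, new object): a = [27, 26, 6], b = [27, 26, 6]
After line 3 (append only mutates b): a = [27, 26, 6], b = [27, 26, 6, 90]
After line 4 (same = a is b; different objects -> False): same = False

False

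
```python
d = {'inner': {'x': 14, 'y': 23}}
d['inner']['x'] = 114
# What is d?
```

After line 1: d = {'inner': {'x': 14, 'y': 23}}
After line 2 (inner x overwritten): d = {'inner': {'x': 114, 'y': 23}}

{'inner': {'x': 114, 'y': 23}}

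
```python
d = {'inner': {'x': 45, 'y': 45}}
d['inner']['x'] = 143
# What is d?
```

After line 1: d = {'inner': {'x': 45, 'y': 45}}
After line 2 (inner x overwritten): d = {'inner': {'x': 143, 'y': 45}}

{'inner': {'x': 143, 'y': 45}}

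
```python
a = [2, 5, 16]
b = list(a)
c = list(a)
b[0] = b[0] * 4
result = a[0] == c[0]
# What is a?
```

After line 1: a = [2, 5, 16]
After line 2 (b = list(a), copy): a = [2, 5, 16], b = [2, 5, 16]
After line 3 (c = list(a) is a copy, new object): c = [2, 5, 16]
After line 4 (b[0] = 2 * 4 = 8; only b mutates (copy)): a = [2, 5, 16], b = [8, 5, 16], c = [2, 5, 16]
After line 5 (a[0] = 2, c[0] = 2; result = True)

[2, 5, 16]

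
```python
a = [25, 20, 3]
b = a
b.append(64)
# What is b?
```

After line 1: a = [25, 20, 3]
After line 2 (b = a is an alias, same object): a = [25, 20, 3], b = [25, 20, 3]
After line 3 (b.append mutates the shared list): a = [25, 20, 3, 64], b = [25, 20, 3, 64]

[25, 20, 3, 64]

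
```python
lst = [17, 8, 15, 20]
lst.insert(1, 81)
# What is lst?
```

[17, 81, 8, 15, 20]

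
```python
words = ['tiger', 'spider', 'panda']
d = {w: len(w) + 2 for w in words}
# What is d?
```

{'tiger': 7, 'spider': 8, 'panda': 7}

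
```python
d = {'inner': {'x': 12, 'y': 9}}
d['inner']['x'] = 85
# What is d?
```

After line 1: d = {'inner': {'x': 12, 'y': 9}}
After line 2 (inner x overwritten): d = {'inner': {'x': 85, 'y': 9}}

{'inner': {'x': 85, 'y': 9}}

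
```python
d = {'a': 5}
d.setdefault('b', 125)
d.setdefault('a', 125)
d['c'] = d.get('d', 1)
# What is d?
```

After line 1: d = {'a': 5}
After line 2 (setdefault adds 'b'=125): d = {'a': 5, 'b': 125}
After line 3 (setdefault 'a' no-op, already exists): d = {'a': 5, 'b': 125}
After line 4 (get('d', 1) returns default since 'd' not in d): d = {'a': 5, 'b': 125, 'c': 1}

{'a': 5, 'b': 125, 'c': 1}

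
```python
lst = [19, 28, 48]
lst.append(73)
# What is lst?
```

[19, 28, 48, 73]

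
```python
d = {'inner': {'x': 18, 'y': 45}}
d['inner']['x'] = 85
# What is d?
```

After line 1: d = {'inner': {'x': 18, 'y': 45}}
After line 2 (inner x overwritten): d = {'inner': {'x': 85, 'y': 45}}

{'inner': {'x': 85, 'y': 45}}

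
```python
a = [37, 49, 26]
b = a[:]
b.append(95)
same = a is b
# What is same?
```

After line 1: a = [37, 49, 26]
After line 2 (b = a[:] is a shallow copy, new object): a = [37, 49, 26], b = [37, 49, 26]
After line 3 (append only mutates b): a = [37, 49, 26], b = [37, 49, 26, 95]
After line 4 (same = a is b; different objects -> False): same = False

False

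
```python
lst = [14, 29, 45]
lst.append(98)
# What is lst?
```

[14, 29, 45, 98]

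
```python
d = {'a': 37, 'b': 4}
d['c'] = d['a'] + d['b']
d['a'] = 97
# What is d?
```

After line 1: d = {'a': 37, 'b': 4}
After line 2 (d['c'] = 37 + 4): d = {'a': 37, 'b': 4, 'c': 41}
After line 3: d = {'a': 97, 'b': 4, 'c': 41}

{'a': 97, 'b': 4, 'c': 41}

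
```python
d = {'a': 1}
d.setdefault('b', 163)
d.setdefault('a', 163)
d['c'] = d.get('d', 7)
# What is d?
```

After line 1: d = {'a': 1}
After line 2 (setdefault adds 'b'=163): d = {'a': 1, 'b': 163}
After line 3 (setdefault 'a' no-op, already exists): d = {'a': 1, 'b': 163}
After line 4 (get('d', 7) returns default since 'd' not in d): d = {'a': 1, 'b': 163, 'c': 7}

{'a': 1, 'b': 163, 'c': 7}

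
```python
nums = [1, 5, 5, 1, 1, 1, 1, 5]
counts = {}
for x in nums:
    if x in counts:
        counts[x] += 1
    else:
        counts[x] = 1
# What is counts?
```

Initial: counts = {}, nums = [1, 5, 5, 1, 1, 1, 1, 5]
See 1: counts = {1: 1}
See 5: counts = {1: 1, 5: 1}
See 5: counts = {1: 1, 5: 2}
See 1: counts = {1: 2, 5: 2}
See 1: counts = {1: 3, 5: 2}
See 1: counts = {1: 4, 5: 2}
See 1: counts = {1: 5, 5: 2}
See 5: counts = {1: 5, 5: 3}

{1: 5, 5: 3}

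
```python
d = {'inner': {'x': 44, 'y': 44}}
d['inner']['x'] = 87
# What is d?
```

After line 1: d = {'inner': {'x': 44, 'y': 44}}
After line 2 (inner x overwritten): d = {'inner': {'x': 87, 'y': 44}}

{'inner': {'x': 87, 'y': 44}}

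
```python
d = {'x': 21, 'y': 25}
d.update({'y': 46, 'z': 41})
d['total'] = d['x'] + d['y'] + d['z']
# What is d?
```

After line 1: d = {'x': 21, 'y': 25}
After line 2 (y overwritten, z added): d = {'x': 21, 'y': 46, 'z': 41}
After line 3 (total = 21 + 46 + 41 = 108): d = {'x': 21, 'y': 46, 'z': 41, 'total': 108}

{'x': 21, 'y': 46, 'z': 41, 'total': 108}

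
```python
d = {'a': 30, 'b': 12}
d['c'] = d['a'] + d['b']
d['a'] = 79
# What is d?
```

After line 1: d = {'a': 30, 'b': 12}
After line 2 (d['c'] = 30 + 12): d = {'a': 30, 'b': 12, 'c': 42}
After line 3: d = {'a': 79, 'b': 12, 'c': 42}

{'a': 79, 'b': 12, 'c': 42}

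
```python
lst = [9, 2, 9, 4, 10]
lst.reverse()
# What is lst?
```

[10, 4, 9, 2, 9]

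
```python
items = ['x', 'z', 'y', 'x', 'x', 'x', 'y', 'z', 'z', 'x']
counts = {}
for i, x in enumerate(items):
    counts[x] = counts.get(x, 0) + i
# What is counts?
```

Initial: counts = {}, items = ['x', 'z', 'y', 'x', 'x', 'x', 'y', 'z', 'z', 'x']
i=0, x='x': counts = {'x': 0}
i=1, x='z': counts = {'x': 0, 'z': 1}
i=2, x='y': counts = {'x': 0, 'z': 1, 'y': 2}
i=3, x='x': counts = {'x': 3, 'z': 1, 'y': 2}
i=4, x='x': counts = {'x': 7, 'z': 1, 'y': 2}
i=5, x='x': counts = {'x': 12, 'z': 1, 'y': 2}
i=6, x='y': counts = {'x': 12, 'z': 1, 'y': 8}
i=7, x='z': counts = {'x': 12, 'z': 8, 'y': 8}
i=8, x='z': counts = {'x': 12, 'z': 16, 'y': 8}
i=9, x='x': counts = {'x': 21, 'z': 16, 'y': 8}

{'x': 21, 'z': 16, 'y': 8}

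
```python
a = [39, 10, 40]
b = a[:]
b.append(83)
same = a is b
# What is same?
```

After line 1: a = [39, 10, 40]
After line 2 (b = a[:] is a shallow copy, new object): a = [39, 10, 40], b = [39, 10, 40]
After line 3 (append only mutates b): a = [39, 10, 40], b = [39, 10, 40, 83]
After line 4 (same = a is b; different objects -> False): same = False

False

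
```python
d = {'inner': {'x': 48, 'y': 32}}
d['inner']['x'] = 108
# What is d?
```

After line 1: d = {'inner': {'x': 48, 'y': 32}}
After line 2 (inner x overwritten): d = {'inner': {'x': 108, 'y': 32}}

{'inner': {'x': 108, 'y': 32}}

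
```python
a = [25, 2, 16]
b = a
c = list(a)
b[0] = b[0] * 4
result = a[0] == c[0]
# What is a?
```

After line 1: a = [25, 2, 16]
After line 2 (b = a, alias): a = [25, 2, 16], b = [25, 2, 16]
After line 3 (c = list(a) is a copy, new object): c = [25, 2, 16]
After line 4 (b[0] = 25 * 4 = 100; mutates shared a/b): a = b = [100, 2, 16], c = [25, 2, 16]
After line 5 (a[0] = 100, c[0] = 25; result = False)

[100, 2, 16]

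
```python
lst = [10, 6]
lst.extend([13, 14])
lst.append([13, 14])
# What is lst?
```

After line 1: lst = [10, 6]
After line 2 (extend unpacks [13, 14]): lst = [10, 6, 13, 14]
After line 3 (append adds [13, 14] as single element): lst = [10, 6, 13, 14, [13, 14]]

[10, 6, 13, 14, [13, 14]]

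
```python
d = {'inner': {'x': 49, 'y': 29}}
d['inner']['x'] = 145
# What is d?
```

After line 1: d = {'inner': {'x': 49, 'y': 29}}
After line 2 (inner x overwritten): d = {'inner': {'x': 145, 'y': 29}}

{'inner': {'x': 145, 'y': 29}}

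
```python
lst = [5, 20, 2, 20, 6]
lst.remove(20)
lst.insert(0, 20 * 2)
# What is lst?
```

After line 1: lst = [5, 20, 2, 20, 6]
After line 2 (remove first 20): lst = [5, 2, 20, 6]
After line 3 (insert 40 at index 0): lst = [40, 5, 2, 20, 6]

[40, 5, 2, 20, 6]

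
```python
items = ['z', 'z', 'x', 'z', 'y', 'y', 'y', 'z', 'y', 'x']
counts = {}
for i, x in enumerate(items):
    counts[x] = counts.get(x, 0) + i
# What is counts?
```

Initial: counts = {}, items = ['z', 'z', 'x', 'z', 'y', 'y', 'y', 'z', 'y', 'x']
i=0, x='z': counts = {'z': 0}
i=1, x='z': counts = {'z': 1}
i=2, x='x': counts = {'z': 1, 'x': 2}
i=3, x='z': counts = {'z': 4, 'x': 2}
i=4, x='y': counts = {'z': 4, 'x': 2, 'y': 4}
i=5, x='y': counts = {'z': 4, 'x': 2, 'y': 9}
i=6, x='y': counts = {'z': 4, 'x': 2, 'y': 15}
i=7, x='z': counts = {'z': 11, 'x': 2, 'y': 15}
i=8, x='y': counts = {'z': 11, 'x': 2, 'y': 23}
i=9, x='x': counts = {'z': 11, 'x': 11, 'y': 23}

{'z': 11, 'x': 11, 'y': 23}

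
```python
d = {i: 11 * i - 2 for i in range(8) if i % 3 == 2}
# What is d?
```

{2: 20, 5: 53}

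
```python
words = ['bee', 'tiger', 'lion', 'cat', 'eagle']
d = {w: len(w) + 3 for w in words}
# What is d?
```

{'bee': 6, 'tiger': 8, 'lion': 7, 'cat': 6, 'eagle': 8}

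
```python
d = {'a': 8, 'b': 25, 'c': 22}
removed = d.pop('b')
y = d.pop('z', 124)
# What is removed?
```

After line 1: d = {'a': 8, 'b': 25, 'c': 22}
After line 2 (pop 'b' returns 25): d = {'a': 8, 'c': 22}, removed = 25
After line 3 (pop 'z' missing, returns default 124): d = {'a': 8, 'c': 22}, y = 124

25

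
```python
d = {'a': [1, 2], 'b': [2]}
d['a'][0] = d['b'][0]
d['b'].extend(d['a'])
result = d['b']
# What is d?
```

After line 1: d = {'a': [1, 2], 'b': [2]}
After line 2 (a[0] = b[0] = 2): d = {'a': [2, 2], 'b': [2]}
After line 3 (b.extend(a) appends [2, 2]): d = {'a': [2, 2], 'b': [2, 2, 2]}
After line 4: result = d['b'] = [2, 2, 2]

{'a': [2, 2], 'b': [2, 2, 2]}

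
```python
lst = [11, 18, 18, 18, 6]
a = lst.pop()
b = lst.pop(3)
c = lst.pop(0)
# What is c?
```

After line 1: lst = [11, 18, 18, 18, 6]
After line 2 (pop() -> a = 6): lst = [11, 18, 18, 18]
After line 3 (pop(3) -> b = 18): lst = [11, 18, 18]
After line 4 (pop(0) -> c = 11): lst = [18, 18]

11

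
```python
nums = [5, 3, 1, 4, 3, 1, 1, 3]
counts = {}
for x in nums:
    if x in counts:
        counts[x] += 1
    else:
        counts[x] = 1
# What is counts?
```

Initial: counts = {}, nums = [5, 3, 1, 4, 3, 1, 1, 3]
See 5: counts = {5: 1}
See 3: counts = {5: 1, 3: 1}
See 1: counts = {5: 1, 3: 1, 1: 1}
See 4: counts = {5: 1, 3: 1, 1: 1, 4: 1}
See 3: counts = {5: 1, 3: 2, 1: 1, 4: 1}
See 1: counts = {5: 1, 3: 2, 1: 2, 4: 1}
See 1: counts = {5: 1, 3: 2, 1: 3, 4: 1}
See 3: counts = {5: 1, 3: 3, 1: 3, 4: 1}

{5: 1, 3: 3, 1: 3, 4: 1}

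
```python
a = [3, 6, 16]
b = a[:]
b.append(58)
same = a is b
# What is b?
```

After line 1: a = [3, 6, 16]
After line 2 (b = a[:] is a shallow copy, new object): a = [3, 6, 16], b = [3, 6, 16]
After line 3 (append only mutates b): a = [3, 6, 16], b = [3, 6, 16, 58]
After line 4 (same = a is b; different objects -> False): same = False

[3, 6, 16, 58]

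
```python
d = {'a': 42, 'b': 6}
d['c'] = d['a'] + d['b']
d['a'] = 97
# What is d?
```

After line 1: d = {'a': 42, 'b': 6}
After line 2 (d['c'] = 42 + 6): d = {'a': 42, 'b': 6, 'c': 48}
After line 3: d = {'a': 97, 'b': 6, 'c': 48}

{'a': 97, 'b': 6, 'c': 48}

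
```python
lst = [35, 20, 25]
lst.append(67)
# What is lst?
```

[35, 20, 25, 67]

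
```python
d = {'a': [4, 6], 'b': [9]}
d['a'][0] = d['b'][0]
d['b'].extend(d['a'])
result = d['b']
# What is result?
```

After line 1: d = {'a': [4, 6], 'b': [9]}
After line 2 (a[0] = b[0] = 9): d = {'a': [9, 6], 'b': [9]}
After line 3 (b.extend(a) appends [9, 6]): d = {'a': [9, 6], 'b': [9, 9, 6]}
After line 4: result = d['b'] = [9, 9, 6]

[9, 9, 6]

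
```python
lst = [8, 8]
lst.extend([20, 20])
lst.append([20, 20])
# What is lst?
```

After line 1: lst = [8, 8]
After line 2 (extend unpacks [20, 20]): lst = [8, 8, 20, 20]
After line 3 (append adds [20, 20] as single element): lst = [8, 8, 20, 20, [20, 20]]

[8, 8, 20, 20, [20, 20]]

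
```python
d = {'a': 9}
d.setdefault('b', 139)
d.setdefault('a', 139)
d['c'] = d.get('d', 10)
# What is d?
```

After line 1: d = {'a': 9}
After line 2 (setdefault adds 'b'=139): d = {'a': 9, 'b': 139}
After line 3 (setdefault 'a' no-op, already exists): d = {'a': 9, 'b': 139}
After line 4 (get('d', 10) returns default since 'd' not in d): d = {'a': 9, 'b': 139, 'c': 10}

{'a': 9, 'b': 139, 'c': 10}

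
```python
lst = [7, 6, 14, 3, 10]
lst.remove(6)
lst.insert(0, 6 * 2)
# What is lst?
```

After line 1: lst = [7, 6, 14, 3, 10]
After line 2 (remove first 6): lst = [7, 14, 3, 10]
After line 3 (insert 12 at index 0): lst = [12, 7, 14, 3, 10]

[12, 7, 14, 3, 10]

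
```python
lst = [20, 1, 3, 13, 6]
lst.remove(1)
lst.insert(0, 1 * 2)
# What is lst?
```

After line 1: lst = [20, 1, 3, 13, 6]
After line 2 (remove first 1): lst = [20, 3, 13, 6]
After line 3 (insert 2 at index 0): lst = [2, 20, 3, 13, 6]

[2, 20, 3, 13, 6]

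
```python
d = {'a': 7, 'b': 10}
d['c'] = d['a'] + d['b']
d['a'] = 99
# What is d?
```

After line 1: d = {'a': 7, 'b': 10}
After line 2 (d['c'] = 7 + 10): d = {'a': 7, 'b': 10, 'c': 17}
After line 3: d = {'a': 99, 'b': 10, 'c': 17}

{'a': 99, 'b': 10, 'c': 17}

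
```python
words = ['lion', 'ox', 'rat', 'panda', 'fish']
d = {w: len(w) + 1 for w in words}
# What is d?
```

{'lion': 5, 'ox': 3, 'rat': 4, 'panda': 6, 'fish': 5}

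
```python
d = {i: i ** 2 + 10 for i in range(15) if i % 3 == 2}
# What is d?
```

{2: 14, 5: 35, 8: 74, 11: 131, 14: 206}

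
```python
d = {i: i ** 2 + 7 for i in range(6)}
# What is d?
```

{0: 7, 1: 8, 2: 11, 3: 16, 4: 23, 5: 32}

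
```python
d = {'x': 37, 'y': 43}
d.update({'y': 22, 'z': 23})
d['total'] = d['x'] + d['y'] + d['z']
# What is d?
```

After line 1: d = {'x': 37, 'y': 43}
After line 2 (y overwritten, z added): d = {'x': 37, 'y': 22, 'z': 23}
After line 3 (total = 37 + 22 + 23 = 82): d = {'x': 37, 'y': 22, 'z': 23, 'total': 82}

{'x': 37, 'y': 22, 'z': 23, 'total': 82}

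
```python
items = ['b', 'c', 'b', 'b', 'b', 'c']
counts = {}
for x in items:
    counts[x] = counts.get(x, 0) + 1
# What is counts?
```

Initial: counts = {}, items = ['b', 'c', 'b', 'b', 'b', 'c']
See 'b': counts = {'b': 1}
See 'c': counts = {'b': 1, 'c': 1}
See 'b': counts = {'b': 2, 'c': 1}
See 'b': counts = {'b': 3, 'c': 1}
See 'b': counts = {'b': 4, 'c': 1}
See 'c': counts = {'b': 4, 'c': 2}

{'b': 4, 'c': 2}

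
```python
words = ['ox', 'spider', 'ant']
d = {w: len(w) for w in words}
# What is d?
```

{'ox': 2, 'spider': 6, 'ant': 3}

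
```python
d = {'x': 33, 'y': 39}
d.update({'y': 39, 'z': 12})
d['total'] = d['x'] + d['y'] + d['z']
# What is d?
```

After line 1: d = {'x': 33, 'y': 39}
After line 2 (y overwritten, z added): d = {'x': 33, 'y': 39, 'z': 12}
After line 3 (total = 33 + 39 + 12 = 84): d = {'x': 33, 'y': 39, 'z': 12, 'total': 84}

{'x': 33, 'y': 39, 'z': 12, 'total': 84}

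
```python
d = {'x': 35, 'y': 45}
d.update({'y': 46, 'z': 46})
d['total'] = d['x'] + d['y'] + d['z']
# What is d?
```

After line 1: d = {'x': 35, 'y': 45}
After line 2 (y overwritten, z added): d = {'x': 35, 'y': 46, 'z': 46}
After line 3 (total = 35 + 46 + 46 = 127): d = {'x': 35, 'y': 46, 'z': 46, 'total': 127}

{'x': 35, 'y': 46, 'z': 46, 'total': 127}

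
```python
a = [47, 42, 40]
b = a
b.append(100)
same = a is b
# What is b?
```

After line 1: a = [47, 42, 40]
After line 2 (b = a is an alias, same object): a = [47, 42, 40], b = [47, 42, 40]
After line 3 (b.append mutates the shared list): a = [47, 42, 40, 100], b = [47, 42, 40, 100]
After line 4 (same = a is b; same object -> True): same = True

[47, 42, 40, 100]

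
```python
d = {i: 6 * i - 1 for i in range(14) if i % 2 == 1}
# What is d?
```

{1: 5, 3: 17, 5: 29, 7: 41, 9: 53, 11: 65, 13: 77}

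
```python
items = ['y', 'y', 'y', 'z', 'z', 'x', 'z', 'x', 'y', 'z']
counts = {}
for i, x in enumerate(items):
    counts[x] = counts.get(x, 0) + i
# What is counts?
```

Initial: counts = {}, items = ['y', 'y', 'y', 'z', 'z', 'x', 'z', 'x', 'y', 'z']
i=0, x='y': counts = {'y': 0}
i=1, x='y': counts = {'y': 1}
i=2, x='y': counts = {'y': 3}
i=3, x='z': counts = {'y': 3, 'z': 3}
i=4, x='z': counts = {'y': 3, 'z': 7}
i=5, x='x': counts = {'y': 3, 'z': 7, 'x': 5}
i=6, x='z': counts = {'y': 3, 'z': 13, 'x': 5}
i=7, x='x': counts = {'y': 3, 'z': 13, 'x': 12}
i=8, x='y': counts = {'y': 11, 'z': 13, 'x': 12}
i=9, x='z': counts = {'y': 11, 'z': 22, 'x': 12}

{'y': 11, 'z': 22, 'x': 12}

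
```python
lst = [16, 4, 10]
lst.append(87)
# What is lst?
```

[16, 4, 10, 87]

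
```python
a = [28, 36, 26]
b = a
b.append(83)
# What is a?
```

After line 1: a = [28, 36, 26]
After line 2 (b = a is an alias, same object): a = [28, 36, 26], b = [28, 36, 26]
After line 3 (b.append mutates the shared list): a = [28, 36, 26, 83], b = [28, 36, 26, 83]

[28, 36, 26, 83]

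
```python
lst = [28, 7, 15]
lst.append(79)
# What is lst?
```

[28, 7, 15, 79]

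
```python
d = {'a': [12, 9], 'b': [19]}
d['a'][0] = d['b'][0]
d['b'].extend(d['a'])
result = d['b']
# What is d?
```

After line 1: d = {'a': [12, 9], 'b': [19]}
After line 2 (a[0] = b[0] = 19): d = {'a': [19, 9], 'b': [19]}
After line 3 (b.extend(a) appends [19, 9]): d = {'a': [19, 9], 'b': [19, 19, 9]}
After line 4: result = d['b'] = [19, 19, 9]

{'a': [19, 9], 'b': [19, 19, 9]}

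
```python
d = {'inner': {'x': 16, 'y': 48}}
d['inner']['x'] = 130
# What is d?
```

After line 1: d = {'inner': {'x': 16, 'y': 48}}
After line 2 (inner x overwritten): d = {'inner': {'x': 130, 'y': 48}}

{'inner': {'x': 130, 'y': 48}}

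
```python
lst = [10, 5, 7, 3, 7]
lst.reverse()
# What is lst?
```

[7, 3, 7, 5, 10]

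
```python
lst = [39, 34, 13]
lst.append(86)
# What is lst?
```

[39, 34, 13, 86]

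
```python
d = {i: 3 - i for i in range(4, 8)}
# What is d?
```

{4: -1, 5: -2, 6: -3, 7: -4}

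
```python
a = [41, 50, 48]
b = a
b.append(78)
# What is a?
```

After line 1: a = [41, 50, 48]
After line 2 (b = a is an alias, same object): a = [41, 50, 48], b = [41, 50, 48]
After line 3 (b.append mutates the shared list): a = [41, 50, 48, 78], b = [41, 50, 48, 78]

[41, 50, 48, 78]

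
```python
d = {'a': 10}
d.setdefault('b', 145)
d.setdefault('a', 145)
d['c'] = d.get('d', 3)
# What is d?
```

After line 1: d = {'a': 10}
After line 2 (setdefault adds 'b'=145): d = {'a': 10, 'b': 145}
After line 3 (setdefault 'a' no-op, already exists): d = {'a': 10, 'b': 145}
After line 4 (get('d', 3) returns default since 'd' not in d): d = {'a': 10, 'b': 145, 'c': 3}

{'a': 10, 'b': 145, 'c': 3}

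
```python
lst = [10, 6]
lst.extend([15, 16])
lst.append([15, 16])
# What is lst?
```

After line 1: lst = [10, 6]
After line 2 (extend unpacks [15, 16]): lst = [10, 6, 15, 16]
After line 3 (append adds [15, 16] as single element): lst = [10, 6, 15, 16, [15, 16]]

[10, 6, 15, 16, [15, 16]]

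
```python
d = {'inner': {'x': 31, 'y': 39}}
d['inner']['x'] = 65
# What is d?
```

After line 1: d = {'inner': {'x': 31, 'y': 39}}
After line 2 (inner x overwritten): d = {'inner': {'x': 65, 'y': 39}}

{'inner': {'x': 65, 'y': 39}}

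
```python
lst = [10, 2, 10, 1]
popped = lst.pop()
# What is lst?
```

[10, 2, 10]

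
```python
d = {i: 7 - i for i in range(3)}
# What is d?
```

{0: 7, 1: 6, 2: 5}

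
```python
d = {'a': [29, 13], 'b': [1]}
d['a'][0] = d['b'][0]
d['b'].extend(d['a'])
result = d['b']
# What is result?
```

After line 1: d = {'a': [29, 13], 'b': [1]}
After line 2 (a[0] = b[0] = 1): d = {'a': [1, 13], 'b': [1]}
After line 3 (b.extend(a) appends [1, 13]): d = {'a': [1, 13], 'b': [1, 1, 13]}
After line 4: result = d['b'] = [1, 1, 13]

[1, 1, 13]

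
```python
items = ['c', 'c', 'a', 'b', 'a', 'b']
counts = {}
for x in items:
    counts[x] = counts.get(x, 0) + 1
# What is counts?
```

Initial: counts = {}, items = ['c', 'c', 'a', 'b', 'a', 'b']
See 'c': counts = {'c': 1}
See 'c': counts = {'c': 2}
See 'a': counts = {'c': 2, 'a': 1}
See 'b': counts = {'c': 2, 'a': 1, 'b': 1}
See 'a': counts = {'c': 2, 'a': 2, 'b': 1}
See 'b': counts = {'c': 2, 'a': 2, 'b': 2}

{'c': 2, 'a': 2, 'b': 2}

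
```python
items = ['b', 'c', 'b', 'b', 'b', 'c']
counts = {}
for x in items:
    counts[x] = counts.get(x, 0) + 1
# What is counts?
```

Initial: counts = {}, items = ['b', 'c', 'b', 'b', 'b', 'c']
See 'b': counts = {'b': 1}
See 'c': counts = {'b': 1, 'c': 1}
See 'b': counts = {'b': 2, 'c': 1}
See 'b': counts = {'b': 3, 'c': 1}
See 'b': counts = {'b': 4, 'c': 1}
See 'c': counts = {'b': 4, 'c': 2}

{'b': 4, 'c': 2}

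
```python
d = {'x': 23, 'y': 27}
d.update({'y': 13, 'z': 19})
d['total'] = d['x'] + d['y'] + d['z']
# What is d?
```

After line 1: d = {'x': 23, 'y': 27}
After line 2 (y overwritten, z added): d = {'x': 23, 'y': 13, 'z': 19}
After line 3 (total = 23 + 13 + 19 = 55): d = {'x': 23, 'y': 13, 'z': 19, 'total': 55}

{'x': 23, 'y': 13, 'z': 19, 'total': 55}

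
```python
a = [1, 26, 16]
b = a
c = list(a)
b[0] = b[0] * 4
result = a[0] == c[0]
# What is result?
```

After line 1: a = [1, 26, 16]
After line 2 (b = a, alias): a = [1, 26, 16], b = [1, 26, 16]
After line 3 (c = list(a) is a copy, new object): c = [1, 26, 16]
After line 4 (b[0] = 1 * 4 = 4; mutates shared a/b): a = b = [4, 26, 16], c = [1, 26, 16]
After line 5 (a[0] = 4, c[0] = 1; result = False)

False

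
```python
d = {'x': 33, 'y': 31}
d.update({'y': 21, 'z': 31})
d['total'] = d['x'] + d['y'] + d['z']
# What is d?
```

After line 1: d = {'x': 33, 'y': 31}
After line 2 (y overwritten, z added): d = {'x': 33, 'y': 21, 'z': 31}
After line 3 (total = 33 + 21 + 31 = 85): d = {'x': 33, 'y': 21, 'z': 31, 'total': 85}

{'x': 33, 'y': 21, 'z': 31, 'total': 85}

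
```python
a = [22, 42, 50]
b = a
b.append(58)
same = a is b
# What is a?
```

After line 1: a = [22, 42, 50]
After line 2 (b = a is an alias, same object): a = [22, 42, 50], b = [22, 42, 50]
After line 3 (b.append mutates the shared list): a = [22, 42, 50, 58], b = [22, 42, 50, 58]
After line 4 (same = a is b; same object -> True): same = True

[22, 42, 50, 58]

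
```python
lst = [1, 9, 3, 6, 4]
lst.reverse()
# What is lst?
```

[4, 6, 3, 9, 1]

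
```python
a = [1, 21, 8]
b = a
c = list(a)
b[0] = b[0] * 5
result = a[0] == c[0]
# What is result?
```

After line 1: a = [1, 21, 8]
After line 2 (b = a, alias): a = [1, 21, 8], b = [1, 21, 8]
After line 3 (c = list(a) is a copy, new object): c = [1, 21, 8]
After line 4 (b[0] = 1 * 5 = 5; mutates shared a/b): a = b = [5, 21, 8], c = [1, 21, 8]
After line 5 (a[0] = 5, c[0] = 1; result = False)

False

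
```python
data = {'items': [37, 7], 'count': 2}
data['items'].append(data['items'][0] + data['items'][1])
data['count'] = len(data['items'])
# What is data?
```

After line 1: data = {'items': [37, 7], 'count': 2}
After line 2 (append 37 + 7 = 44): data = {'items': [37, 7, 44], 'count': 2}
After line 3 (count = len(items) = 3): data = {'items': [37, 7, 44], 'count': 3}

{'items': [37, 7, 44], 'count': 3}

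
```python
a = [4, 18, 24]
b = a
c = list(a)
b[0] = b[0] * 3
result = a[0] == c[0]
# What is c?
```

After line 1: a = [4, 18, 24]
After line 2 (b = a, alias): a = [4, 18, 24], b = [4, 18, 24]
After line 3 (c = list(a) is a copy, new object): c = [4, 18, 24]
After line 4 (b[0] = 4 * 3 = 12; mutates shared a/b): a = b = [12, 18, 24], c = [4, 18, 24]
After line 5 (a[0] = 12, c[0] = 4; result = False)

[4, 18, 24]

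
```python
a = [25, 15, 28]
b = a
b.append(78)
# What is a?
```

After line 1: a = [25, 15, 28]
After line 2 (b = a is an alias, same object): a = [25, 15, 28], b = [25, 15, 28]
After line 3 (b.append mutates the shared list): a = [25, 15, 28, 78], b = [25, 15, 28, 78]

[25, 15, 28, 78]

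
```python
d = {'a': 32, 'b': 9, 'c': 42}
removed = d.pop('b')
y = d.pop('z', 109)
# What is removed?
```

After line 1: d = {'a': 32, 'b': 9, 'c': 42}
After line 2 (pop 'b' returns 9): d = {'a': 32, 'c': 42}, removed = 9
After line 3 (pop 'z' missing, returns default 109): d = {'a': 32, 'c': 42}, y = 109

9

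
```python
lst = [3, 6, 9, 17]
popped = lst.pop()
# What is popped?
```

17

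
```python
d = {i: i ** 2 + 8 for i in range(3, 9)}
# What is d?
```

{3: 17, 4: 24, 5: 33, 6: 44, 7: 57, 8: 72}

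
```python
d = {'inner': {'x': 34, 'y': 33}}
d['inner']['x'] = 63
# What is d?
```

After line 1: d = {'inner': {'x': 34, 'y': 33}}
After line 2 (inner x overwritten): d = {'inner': {'x': 63, 'y': 33}}

{'inner': {'x': 63, 'y': 33}}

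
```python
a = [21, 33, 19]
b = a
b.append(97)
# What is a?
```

After line 1: a = [21, 33, 19]
After line 2 (b = a is an alias, same object): a = [21, 33, 19], b = [21, 33, 19]
After line 3 (b.append mutates the shared list): a = [21, 33, 19, 97], b = [21, 33, 19, 97]

[21, 33, 19, 97]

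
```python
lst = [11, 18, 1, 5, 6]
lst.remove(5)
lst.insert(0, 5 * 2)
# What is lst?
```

After line 1: lst = [11, 18, 1, 5, 6]
After line 2 (remove first 5): lst = [11, 18, 1, 6]
After line 3 (insert 10 at index 0): lst = [10, 11, 18, 1, 6]

[10, 11, 18, 1, 6]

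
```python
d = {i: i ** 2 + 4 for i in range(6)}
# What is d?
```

{0: 4, 1: 5, 2: 8, 3: 13, 4: 20, 5: 29}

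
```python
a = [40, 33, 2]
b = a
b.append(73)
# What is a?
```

After line 1: a = [40, 33, 2]
After line 2 (b = a is an alias, same object): a = [40, 33, 2], b = [40, 33, 2]
After line 3 (b.append mutates the shared list): a = [40, 33, 2, 73], b = [40, 33, 2, 73]

[40, 33, 2, 73]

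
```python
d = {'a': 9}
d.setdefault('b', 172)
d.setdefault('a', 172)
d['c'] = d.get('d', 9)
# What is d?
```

After line 1: d = {'a': 9}
After line 2 (setdefault adds 'b'=172): d = {'a': 9, 'b': 172}
After line 3 (setdefault 'a' no-op, already exists): d = {'a': 9, 'b': 172}
After line 4 (get('d', 9) returns default since 'd' not in d): d = {'a': 9, 'b': 172, 'c': 9}

{'a': 9, 'b': 172, 'c': 9}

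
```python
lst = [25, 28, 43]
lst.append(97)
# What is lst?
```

[25, 28, 43, 97]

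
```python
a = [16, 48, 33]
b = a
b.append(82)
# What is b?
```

After line 1: a = [16, 48, 33]
After line 2 (b = a is an alias, same object): a = [16, 48, 33], b = [16, 48, 33]
After line 3 (b.append mutates the shared list): a = [16, 48, 33, 82], b = [16, 48, 33, 82]

[16, 48, 33, 82]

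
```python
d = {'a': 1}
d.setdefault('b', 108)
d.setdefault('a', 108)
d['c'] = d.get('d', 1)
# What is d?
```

After line 1: d = {'a': 1}
After line 2 (setdefault adds 'b'=108): d = {'a': 1, 'b': 108}
After line 3 (setdefault 'a' no-op, already exists): d = {'a': 1, 'b': 108}
After line 4 (get('d', 1) returns default since 'd' not in d): d = {'a': 1, 'b': 108, 'c': 1}

{'a': 1, 'b': 108, 'c': 1}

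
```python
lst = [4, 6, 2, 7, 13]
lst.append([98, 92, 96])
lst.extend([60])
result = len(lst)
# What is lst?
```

After line 1: lst = [4, 6, 2, 7, 13]
After line 2 (append adds [98, 92, 96] as single element): lst = [4, 6, 2, 7, 13, [98, 92, 96]]
After line 3 (extend unpacks [60], adds 60): lst = [4, 6, 2, 7, 13, [98, 92, 96], 60]
After line 4: result = len(lst) = 7

[4, 6, 2, 7, 13, [98, 92, 96], 60]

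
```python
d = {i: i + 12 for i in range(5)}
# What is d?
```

{0: 12, 1: 13, 2: 14, 3: 15, 4: 16}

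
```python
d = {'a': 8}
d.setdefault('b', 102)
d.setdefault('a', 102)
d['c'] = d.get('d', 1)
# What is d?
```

After line 1: d = {'a': 8}
After line 2 (setdefault adds 'b'=102): d = {'a': 8, 'b': 102}
After line 3 (setdefault 'a' no-op, already exists): d = {'a': 8, 'b': 102}
After line 4 (get('d', 1) returns default since 'd' not in d): d = {'a': 8, 'b': 102, 'c': 1}

{'a': 8, 'b': 102, 'c': 1}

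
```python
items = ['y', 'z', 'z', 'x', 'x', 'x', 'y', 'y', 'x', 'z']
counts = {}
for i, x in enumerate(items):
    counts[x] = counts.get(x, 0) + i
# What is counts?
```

Initial: counts = {}, items = ['y', 'z', 'z', 'x', 'x', 'x', 'y', 'y', 'x', 'z']
i=0, x='y': counts = {'y': 0}
i=1, x='z': counts = {'y': 0, 'z': 1}
i=2, x='z': counts = {'y': 0, 'z': 3}
i=3, x='x': counts = {'y': 0, 'z': 3, 'x': 3}
i=4, x='x': counts = {'y': 0, 'z': 3, 'x': 7}
i=5, x='x': counts = {'y': 0, 'z': 3, 'x': 12}
i=6, x='y': counts = {'y': 6, 'z': 3, 'x': 12}
i=7, x='y': counts = {'y': 13, 'z': 3, 'x': 12}
i=8, x='x': counts = {'y': 13, 'z': 3, 'x': 20}
i=9, x='z': counts = {'y': 13, 'z': 12, 'x': 20}

{'y': 13, 'z': 12, 'x': 20}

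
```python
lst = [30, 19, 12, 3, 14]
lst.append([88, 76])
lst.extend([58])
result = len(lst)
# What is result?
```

After line 1: lst = [30, 19, 12, 3, 14]
After line 2 (append adds [88, 76] as single element): lst = [30, 19, 12, 3, 14, [88, 76]]
After line 3 (extend unpacks [58], adds 58): lst = [30, 19, 12, 3, 14, [88, 76], 58]
After line 4: result = len(lst) = 7

7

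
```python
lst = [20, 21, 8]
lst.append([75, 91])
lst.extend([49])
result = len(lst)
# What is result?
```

After line 1: lst = [20, 21, 8]
After line 2 (append adds [75, 91] as single element): lst = [20, 21, 8, [75, 91]]
After line 3 (extend unpacks [49], adds 49): lst = [20, 21, 8, [75, 91], 49]
After line 4: result = len(lst) = 5

5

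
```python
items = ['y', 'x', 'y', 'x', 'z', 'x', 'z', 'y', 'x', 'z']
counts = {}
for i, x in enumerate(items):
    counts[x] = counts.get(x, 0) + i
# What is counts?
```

Initial: counts = {}, items = ['y', 'x', 'y', 'x', 'z', 'x', 'z', 'y', 'x', 'z']
i=0, x='y': counts = {'y': 0}
i=1, x='x': counts = {'y': 0, 'x': 1}
i=2, x='y': counts = {'y': 2, 'x': 1}
i=3, x='x': counts = {'y': 2, 'x': 4}
i=4, x='z': counts = {'y': 2, 'x': 4, 'z': 4}
i=5, x='x': counts = {'y': 2, 'x': 9, 'z': 4}
i=6, x='z': counts = {'y': 2, 'x': 9, 'z': 10}
i=7, x='y': counts = {'y': 9, 'x': 9, 'z': 10}
i=8, x='x': counts = {'y': 9, 'x': 17, 'z': 10}
i=9, x='z': counts = {'y': 9, 'x': 17, 'z': 19}

{'y': 9, 'x': 17, 'z': 19}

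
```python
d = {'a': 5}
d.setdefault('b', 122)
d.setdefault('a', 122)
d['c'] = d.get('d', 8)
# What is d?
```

After line 1: d = {'a': 5}
After line 2 (setdefault adds 'b'=122): d = {'a': 5, 'b': 122}
After line 3 (setdefault 'a' no-op, already exists): d = {'a': 5, 'b': 122}
After line 4 (get('d', 8) returns default since 'd' not in d): d = {'a': 5, 'b': 122, 'c': 8}

{'a': 5, 'b': 122, 'c': 8}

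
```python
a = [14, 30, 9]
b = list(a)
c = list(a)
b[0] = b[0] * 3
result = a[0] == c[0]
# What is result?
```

After line 1: a = [14, 30, 9]
After line 2 (b = list(a), copy): a = [14, 30, 9], b = [14, 30, 9]
After line 3 (c = list(a) is a copy, new object): c = [14, 30, 9]
After line 4 (b[0] = 14 * 3 = 42; only b mutates (copy)): a = [14, 30, 9], b = [42, 30, 9], c = [14, 30, 9]
After line 5 (a[0] = 14, c[0] = 14; result = True)

True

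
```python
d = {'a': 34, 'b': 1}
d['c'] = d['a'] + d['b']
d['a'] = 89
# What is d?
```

After line 1: d = {'a': 34, 'b': 1}
After line 2 (d['c'] = 34 + 1): d = {'a': 34, 'b': 1, 'c': 35}
After line 3: d = {'a': 89, 'b': 1, 'c': 35}

{'a': 89, 'b': 1, 'c': 35}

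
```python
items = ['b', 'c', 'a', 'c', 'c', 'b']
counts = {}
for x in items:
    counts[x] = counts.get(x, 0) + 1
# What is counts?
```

Initial: counts = {}, items = ['b', 'c', 'a', 'c', 'c', 'b']
See 'b': counts = {'b': 1}
See 'c': counts = {'b': 1, 'c': 1}
See 'a': counts = {'b': 1, 'c': 1, 'a': 1}
See 'c': counts = {'b': 1, 'c': 2, 'a': 1}
See 'c': counts = {'b': 1, 'c': 3, 'a': 1}
See 'b': counts = {'b': 2, 'c': 3, 'a': 1}

{'b': 2, 'c': 3, 'a': 1}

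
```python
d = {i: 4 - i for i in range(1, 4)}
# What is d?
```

{1: 3, 2: 2, 3: 1}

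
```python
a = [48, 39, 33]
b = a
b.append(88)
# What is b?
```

After line 1: a = [48, 39, 33]
After line 2 (b = a is an alias, same object): a = [48, 39, 33], b = [48, 39, 33]
After line 3 (b.append mutates the shared list): a = [48, 39, 33, 88], b = [48, 39, 33, 88]

[48, 39, 33, 88]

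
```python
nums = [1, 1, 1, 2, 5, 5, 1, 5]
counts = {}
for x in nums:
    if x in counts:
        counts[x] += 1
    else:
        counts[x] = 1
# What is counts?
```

Initial: counts = {}, nums = [1, 1, 1, 2, 5, 5, 1, 5]
See 1: counts = {1: 1}
See 1: counts = {1: 2}
See 1: counts = {1: 3}
See 2: counts = {1: 3, 2: 1}
See 5: counts = {1: 3, 2: 1, 5: 1}
See 5: counts = {1: 3, 2: 1, 5: 2}
See 1: counts = {1: 4, 2: 1, 5: 2}
See 5: counts = {1: 4, 2: 1, 5: 3}

{1: 4, 2: 1, 5: 3}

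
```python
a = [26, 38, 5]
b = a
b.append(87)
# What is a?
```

After line 1: a = [26, 38, 5]
After line 2 (b = a is an alias, same object): a = [26, 38, 5], b = [26, 38, 5]
After line 3 (b.append mutates the shared list): a = [26, 38, 5, 87], b = [26, 38, 5, 87]

[26, 38, 5, 87]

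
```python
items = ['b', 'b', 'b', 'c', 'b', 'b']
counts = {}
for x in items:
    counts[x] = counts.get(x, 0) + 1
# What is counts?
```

Initial: counts = {}, items = ['b', 'b', 'b', 'c', 'b', 'b']
See 'b': counts = {'b': 1}
See 'b': counts = {'b': 2}
See 'b': counts = {'b': 3}
See 'c': counts = {'b': 3, 'c': 1}
See 'b': counts = {'b': 4, 'c': 1}
See 'b': counts = {'b': 5, 'c': 1}

{'b': 5, 'c': 1}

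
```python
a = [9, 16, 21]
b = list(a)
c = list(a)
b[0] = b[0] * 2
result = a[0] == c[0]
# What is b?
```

After line 1: a = [9, 16, 21]
After line 2 (b = list(a), copy): a = [9, 16, 21], b = [9, 16, 21]
After line 3 (c = list(a) is a copy, new object): c = [9, 16, 21]
After line 4 (b[0] = 9 * 2 = 18; only b mutates (copy)): a = [9, 16, 21], b = [18, 16, 21], c = [9, 16, 21]
After line 5 (a[0] = 9, c[0] = 9; result = True)

[18, 16, 21]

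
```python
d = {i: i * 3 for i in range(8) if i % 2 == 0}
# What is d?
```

{0: 0, 2: 6, 4: 12, 6: 18}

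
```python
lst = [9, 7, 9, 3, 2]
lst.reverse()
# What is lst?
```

[2, 3, 9, 7, 9]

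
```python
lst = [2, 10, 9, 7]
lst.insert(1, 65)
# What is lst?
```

[2, 65, 10, 9, 7]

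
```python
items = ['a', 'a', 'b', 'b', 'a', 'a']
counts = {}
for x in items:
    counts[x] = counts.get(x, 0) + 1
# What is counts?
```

Initial: counts = {}, items = ['a', 'a', 'b', 'b', 'a', 'a']
See 'a': counts = {'a': 1}
See 'a': counts = {'a': 2}
See 'b': counts = {'a': 2, 'b': 1}
See 'b': counts = {'a': 2, 'b': 2}
See 'a': counts = {'a': 3, 'b': 2}
See 'a': counts = {'a': 4, 'b': 2}

{'a': 4, 'b': 2}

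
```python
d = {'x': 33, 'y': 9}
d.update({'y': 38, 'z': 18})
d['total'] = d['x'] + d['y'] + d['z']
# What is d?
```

After line 1: d = {'x': 33, 'y': 9}
After line 2 (y overwritten, z added): d = {'x': 33, 'y': 38, 'z': 18}
After line 3 (total = 33 + 38 + 18 = 89): d = {'x': 33, 'y': 38, 'z': 18, 'total': 89}

{'x': 33, 'y': 38, 'z': 18, 'total': 89}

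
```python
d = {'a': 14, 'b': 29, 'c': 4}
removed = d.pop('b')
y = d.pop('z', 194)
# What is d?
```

After line 1: d = {'a': 14, 'b': 29, 'c': 4}
After line 2 (pop 'b' returns 29): d = {'a': 14, 'c': 4}, removed = 29
After line 3 (pop 'z' missing, returns default 194): d = {'a': 14, 'c': 4}, y = 194

{'a': 14, 'c': 4}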